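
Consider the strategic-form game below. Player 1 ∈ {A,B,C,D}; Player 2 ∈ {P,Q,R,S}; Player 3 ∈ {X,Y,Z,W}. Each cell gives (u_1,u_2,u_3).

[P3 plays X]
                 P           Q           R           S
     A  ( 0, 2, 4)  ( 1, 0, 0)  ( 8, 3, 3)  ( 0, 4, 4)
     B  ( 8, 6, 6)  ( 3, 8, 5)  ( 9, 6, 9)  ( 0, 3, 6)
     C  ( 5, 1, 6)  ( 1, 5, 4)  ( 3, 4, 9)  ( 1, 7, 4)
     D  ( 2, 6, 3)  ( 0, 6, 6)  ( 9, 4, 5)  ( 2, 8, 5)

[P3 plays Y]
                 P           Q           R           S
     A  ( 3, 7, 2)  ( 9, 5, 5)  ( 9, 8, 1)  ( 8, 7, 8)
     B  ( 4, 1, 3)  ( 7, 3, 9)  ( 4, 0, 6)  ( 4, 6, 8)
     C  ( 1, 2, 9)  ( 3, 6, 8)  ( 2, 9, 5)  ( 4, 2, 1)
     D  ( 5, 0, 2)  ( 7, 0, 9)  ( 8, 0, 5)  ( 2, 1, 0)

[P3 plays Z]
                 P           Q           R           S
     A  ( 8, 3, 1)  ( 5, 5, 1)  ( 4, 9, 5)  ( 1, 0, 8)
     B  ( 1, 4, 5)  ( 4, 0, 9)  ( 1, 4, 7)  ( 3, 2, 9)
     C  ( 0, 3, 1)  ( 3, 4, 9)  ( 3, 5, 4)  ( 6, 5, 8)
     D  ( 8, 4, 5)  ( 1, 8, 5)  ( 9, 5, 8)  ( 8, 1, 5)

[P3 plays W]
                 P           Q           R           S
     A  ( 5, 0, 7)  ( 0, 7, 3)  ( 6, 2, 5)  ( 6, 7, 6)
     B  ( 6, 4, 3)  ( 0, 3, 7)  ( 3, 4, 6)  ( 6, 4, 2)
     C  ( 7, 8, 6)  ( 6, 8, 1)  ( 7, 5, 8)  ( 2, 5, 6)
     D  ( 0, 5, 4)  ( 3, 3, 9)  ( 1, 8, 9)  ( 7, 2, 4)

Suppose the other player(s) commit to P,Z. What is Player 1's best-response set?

u_1(A vs P,Z) = 8
u_1(B vs P,Z) = 1
u_1(C vs P,Z) = 0
u_1(D vs P,Z) = 8
max payoff 8 at {A,D}

P1 best: {A,D}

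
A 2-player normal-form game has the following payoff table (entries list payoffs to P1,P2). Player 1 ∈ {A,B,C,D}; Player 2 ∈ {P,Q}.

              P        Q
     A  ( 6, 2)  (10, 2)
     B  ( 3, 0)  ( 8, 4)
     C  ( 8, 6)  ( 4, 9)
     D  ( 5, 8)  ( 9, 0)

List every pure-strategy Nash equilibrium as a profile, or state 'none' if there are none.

NE set: (A,Q)

(A,P): not NE [P1→C gives 8>6]
(A,Q): NE
(B,P): not NE [P1→C gives 8>3; P2→Q gives 4>0]
(B,Q): not NE [P1→A gives 10>8]
(C,P): not NE [P2→Q gives 9>6]
(C,Q): not NE [P1→A gives 10>4]
(D,P): not NE [P1→C gives 8>5]
(D,Q): not NE [P1→A gives 10>9; P2→P gives 8>0]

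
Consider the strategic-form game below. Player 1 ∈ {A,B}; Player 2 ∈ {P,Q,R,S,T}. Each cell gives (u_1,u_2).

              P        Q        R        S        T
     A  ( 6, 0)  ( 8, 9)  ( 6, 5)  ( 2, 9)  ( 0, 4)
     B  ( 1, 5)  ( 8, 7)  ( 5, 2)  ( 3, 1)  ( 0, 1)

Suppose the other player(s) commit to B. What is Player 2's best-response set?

u_2(P vs B) = 5
u_2(Q vs B) = 7
u_2(R vs B) = 2
u_2(S vs B) = 1
u_2(T vs B) = 1
max payoff 7 at {Q}

P2 best: {Q}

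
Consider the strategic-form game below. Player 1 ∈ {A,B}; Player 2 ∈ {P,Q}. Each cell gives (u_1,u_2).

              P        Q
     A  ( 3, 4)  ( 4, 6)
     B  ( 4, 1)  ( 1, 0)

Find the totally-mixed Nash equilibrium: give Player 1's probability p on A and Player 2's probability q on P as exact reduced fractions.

P1 mixes 1/3 on A; P2 mixes 3/4 on P

P1 indiff ⇒ q·3+(1-q)·4 = q·4+(1-q)·1 ⇒ q(-1) = (1-q)(-3) ⇒ q = 3/4
P2 indiff ⇒ p·4+(1-p)·1 = p·6+(1-p)·0 ⇒ p(-2) = (1-p)(-1) ⇒ p = 1/3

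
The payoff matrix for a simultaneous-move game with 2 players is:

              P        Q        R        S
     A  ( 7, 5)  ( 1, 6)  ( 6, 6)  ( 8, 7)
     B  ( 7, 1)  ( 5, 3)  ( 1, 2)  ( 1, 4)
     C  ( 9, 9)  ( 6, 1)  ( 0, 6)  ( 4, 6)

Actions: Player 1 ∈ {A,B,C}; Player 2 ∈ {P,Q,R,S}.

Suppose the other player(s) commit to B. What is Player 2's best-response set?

BR_2 = {S}

u_2(P vs B) = 1
u_2(Q vs B) = 3
u_2(R vs B) = 2
u_2(S vs B) = 4
max payoff 4 at {S}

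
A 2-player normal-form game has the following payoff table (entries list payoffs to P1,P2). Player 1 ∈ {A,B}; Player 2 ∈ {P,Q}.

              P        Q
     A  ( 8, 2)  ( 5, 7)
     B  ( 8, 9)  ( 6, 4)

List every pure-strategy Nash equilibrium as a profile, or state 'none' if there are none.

(A,P): not NE [P2→Q gives 7>2]
(A,Q): not NE [P1→B gives 6>5]
(B,P): NE
(B,Q): not NE [P2→P gives 9>4]

Nash profiles: (B,P)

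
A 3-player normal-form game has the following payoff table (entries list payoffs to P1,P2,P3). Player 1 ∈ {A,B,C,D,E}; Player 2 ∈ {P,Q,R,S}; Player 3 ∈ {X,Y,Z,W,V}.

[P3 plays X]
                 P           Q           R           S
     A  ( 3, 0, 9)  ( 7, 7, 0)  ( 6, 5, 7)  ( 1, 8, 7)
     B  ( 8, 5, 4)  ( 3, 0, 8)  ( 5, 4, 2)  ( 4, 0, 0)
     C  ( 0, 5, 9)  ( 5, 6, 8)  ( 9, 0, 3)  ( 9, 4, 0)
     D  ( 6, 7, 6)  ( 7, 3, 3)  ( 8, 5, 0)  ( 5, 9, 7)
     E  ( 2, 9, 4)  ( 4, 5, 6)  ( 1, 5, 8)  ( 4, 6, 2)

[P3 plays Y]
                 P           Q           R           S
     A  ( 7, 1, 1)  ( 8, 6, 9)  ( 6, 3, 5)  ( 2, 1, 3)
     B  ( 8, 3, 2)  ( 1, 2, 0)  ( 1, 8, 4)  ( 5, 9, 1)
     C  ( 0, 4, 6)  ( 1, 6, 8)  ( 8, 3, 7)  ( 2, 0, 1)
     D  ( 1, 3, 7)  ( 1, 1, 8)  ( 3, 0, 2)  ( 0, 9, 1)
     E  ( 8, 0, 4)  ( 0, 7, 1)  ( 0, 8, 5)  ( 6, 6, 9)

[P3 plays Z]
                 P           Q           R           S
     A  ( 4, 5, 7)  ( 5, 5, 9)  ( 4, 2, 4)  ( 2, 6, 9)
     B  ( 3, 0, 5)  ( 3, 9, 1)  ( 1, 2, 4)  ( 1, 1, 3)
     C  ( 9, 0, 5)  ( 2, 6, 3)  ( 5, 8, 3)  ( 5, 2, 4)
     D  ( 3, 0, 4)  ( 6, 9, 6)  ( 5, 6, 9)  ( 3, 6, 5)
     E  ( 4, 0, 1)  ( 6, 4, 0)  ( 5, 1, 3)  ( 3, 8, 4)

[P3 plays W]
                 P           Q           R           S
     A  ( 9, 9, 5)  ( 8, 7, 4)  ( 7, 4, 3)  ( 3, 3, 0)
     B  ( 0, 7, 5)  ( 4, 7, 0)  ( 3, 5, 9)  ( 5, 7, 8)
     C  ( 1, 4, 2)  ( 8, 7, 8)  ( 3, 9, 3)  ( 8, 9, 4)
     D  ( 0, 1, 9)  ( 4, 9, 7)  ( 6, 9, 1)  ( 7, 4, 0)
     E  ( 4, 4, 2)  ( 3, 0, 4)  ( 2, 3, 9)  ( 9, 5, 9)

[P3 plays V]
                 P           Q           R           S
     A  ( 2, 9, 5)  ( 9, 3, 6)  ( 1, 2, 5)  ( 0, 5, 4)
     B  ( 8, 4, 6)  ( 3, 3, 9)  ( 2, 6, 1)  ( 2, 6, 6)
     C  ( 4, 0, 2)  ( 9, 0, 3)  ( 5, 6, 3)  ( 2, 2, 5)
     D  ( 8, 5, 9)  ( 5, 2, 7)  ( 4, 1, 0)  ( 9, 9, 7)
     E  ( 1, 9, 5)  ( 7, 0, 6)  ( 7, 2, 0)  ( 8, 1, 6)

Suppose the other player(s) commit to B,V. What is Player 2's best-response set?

u_2(P vs B,V) = 4
u_2(Q vs B,V) = 3
u_2(R vs B,V) = 6
u_2(S vs B,V) = 6
max payoff 6 at {R,S}

P2 best: {R,S}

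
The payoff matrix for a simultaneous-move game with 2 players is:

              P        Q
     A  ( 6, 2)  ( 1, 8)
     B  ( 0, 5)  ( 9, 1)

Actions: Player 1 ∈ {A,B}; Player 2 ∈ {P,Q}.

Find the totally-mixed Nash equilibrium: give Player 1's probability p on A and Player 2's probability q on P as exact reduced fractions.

P1 indiff ⇒ q·6+(1-q)·1 = q·0+(1-q)·9 ⇒ q(6) = (1-q)(8) ⇒ q = 4/7
P2 indiff ⇒ p·2+(1-p)·5 = p·8+(1-p)·1 ⇒ p(-6) = (1-p)(-4) ⇒ p = 2/5

(p,q) = (2/5, 4/7)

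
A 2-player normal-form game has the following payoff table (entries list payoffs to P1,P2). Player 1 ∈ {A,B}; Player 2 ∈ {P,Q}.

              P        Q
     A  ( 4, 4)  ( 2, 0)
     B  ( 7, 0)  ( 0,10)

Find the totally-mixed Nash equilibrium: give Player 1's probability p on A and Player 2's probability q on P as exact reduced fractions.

P1 indiff ⇒ q·4+(1-q)·2 = q·7+(1-q)·0 ⇒ q(-3) = (1-q)(-2) ⇒ q = 2/5
P2 indiff ⇒ p·4+(1-p)·0 = p·0+(1-p)·10 ⇒ p(4) = (1-p)(10) ⇒ p = 5/7

P1 mixes 5/7 on A; P2 mixes 2/5 on P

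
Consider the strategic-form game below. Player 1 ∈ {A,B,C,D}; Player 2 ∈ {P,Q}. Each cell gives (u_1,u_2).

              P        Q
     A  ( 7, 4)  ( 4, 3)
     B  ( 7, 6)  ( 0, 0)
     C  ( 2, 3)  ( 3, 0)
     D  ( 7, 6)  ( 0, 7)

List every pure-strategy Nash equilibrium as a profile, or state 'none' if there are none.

NE set: (A,P), (B,P)

(A,P): NE
(A,Q): not NE [P2→P gives 4>3]
(B,P): NE
(B,Q): not NE [P1→A gives 4>0; P2→P gives 6>0]
(C,P): not NE [P1→D gives 7>2]
(C,Q): not NE [P1→A gives 4>3; P2→P gives 3>0]
(D,P): not NE [P2→Q gives 7>6]
(D,Q): not NE [P1→A gives 4>0]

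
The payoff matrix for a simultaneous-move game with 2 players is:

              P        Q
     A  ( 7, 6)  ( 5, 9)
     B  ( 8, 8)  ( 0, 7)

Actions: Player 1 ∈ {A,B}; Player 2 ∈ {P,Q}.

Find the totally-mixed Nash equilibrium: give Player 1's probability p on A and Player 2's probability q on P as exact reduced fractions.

P1 indiff ⇒ q·7+(1-q)·5 = q·8+(1-q)·0 ⇒ q(-1) = (1-q)(-5) ⇒ q = 5/6
P2 indiff ⇒ p·6+(1-p)·8 = p·9+(1-p)·7 ⇒ p(-3) = (1-p)(-1) ⇒ p = 1/4

(p,q) = (1/4, 5/6)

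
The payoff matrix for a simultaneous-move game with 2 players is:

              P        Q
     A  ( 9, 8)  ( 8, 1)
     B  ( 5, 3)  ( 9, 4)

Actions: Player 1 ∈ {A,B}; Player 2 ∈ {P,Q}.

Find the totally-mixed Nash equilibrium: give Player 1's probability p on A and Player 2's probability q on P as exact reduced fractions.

P1 indiff ⇒ q·9+(1-q)·8 = q·5+(1-q)·9 ⇒ q(4) = (1-q)(1) ⇒ q = 1/5
P2 indiff ⇒ p·8+(1-p)·3 = p·1+(1-p)·4 ⇒ p(7) = (1-p)(1) ⇒ p = 1/8

P1 mixes 1/8 on A; P2 mixes 1/5 on P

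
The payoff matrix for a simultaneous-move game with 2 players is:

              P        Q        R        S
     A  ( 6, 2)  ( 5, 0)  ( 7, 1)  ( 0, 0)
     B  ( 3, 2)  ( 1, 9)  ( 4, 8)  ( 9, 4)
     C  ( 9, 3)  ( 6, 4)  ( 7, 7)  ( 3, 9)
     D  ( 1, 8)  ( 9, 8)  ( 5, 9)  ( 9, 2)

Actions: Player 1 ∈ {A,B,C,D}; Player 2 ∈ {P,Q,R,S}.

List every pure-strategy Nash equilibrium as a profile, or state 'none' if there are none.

(A,P): not NE [P1→C gives 9>6]
(A,Q): not NE [P1→D gives 9>5; P2→P gives 2>0]
(A,R): not NE [P2→P gives 2>1]
(A,S): not NE [P1→D gives 9>0; P2→P gives 2>0]
(B,P): not NE [P1→C gives 9>3; P2→Q gives 9>2]
(B,Q): not NE [P1→D gives 9>1]
(B,R): not NE [P1→C gives 7>4; P2→Q gives 9>8]
(B,S): not NE [P2→Q gives 9>4]
(C,P): not NE [P2→S gives 9>3]
(C,Q): not NE [P1→D gives 9>6; P2→S gives 9>4]
(C,R): not NE [P2→S gives 9>7]
(C,S): not NE [P1→D gives 9>3]
(D,P): not NE [P1→C gives 9>1; P2→R gives 9>8]
(D,Q): not NE [P2→R gives 9>8]
(D,R): not NE [P1→C gives 7>5]
(D,S): not NE [P2→R gives 9>2]

Equilibria: none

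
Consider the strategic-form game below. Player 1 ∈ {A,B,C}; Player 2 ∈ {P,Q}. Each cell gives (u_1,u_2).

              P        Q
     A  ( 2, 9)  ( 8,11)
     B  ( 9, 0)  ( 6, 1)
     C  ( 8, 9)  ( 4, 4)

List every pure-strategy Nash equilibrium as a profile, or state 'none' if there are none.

Nash profiles: (A,Q)

(A,P): not NE [P1→B gives 9>2; P2→Q gives 11>9]
(A,Q): NE
(B,P): not NE [P2→Q gives 1>0]
(B,Q): not NE [P1→A gives 8>6]
(C,P): not NE [P1→B gives 9>8]
(C,Q): not NE [P1→A gives 8>4; P2→P gives 9>4]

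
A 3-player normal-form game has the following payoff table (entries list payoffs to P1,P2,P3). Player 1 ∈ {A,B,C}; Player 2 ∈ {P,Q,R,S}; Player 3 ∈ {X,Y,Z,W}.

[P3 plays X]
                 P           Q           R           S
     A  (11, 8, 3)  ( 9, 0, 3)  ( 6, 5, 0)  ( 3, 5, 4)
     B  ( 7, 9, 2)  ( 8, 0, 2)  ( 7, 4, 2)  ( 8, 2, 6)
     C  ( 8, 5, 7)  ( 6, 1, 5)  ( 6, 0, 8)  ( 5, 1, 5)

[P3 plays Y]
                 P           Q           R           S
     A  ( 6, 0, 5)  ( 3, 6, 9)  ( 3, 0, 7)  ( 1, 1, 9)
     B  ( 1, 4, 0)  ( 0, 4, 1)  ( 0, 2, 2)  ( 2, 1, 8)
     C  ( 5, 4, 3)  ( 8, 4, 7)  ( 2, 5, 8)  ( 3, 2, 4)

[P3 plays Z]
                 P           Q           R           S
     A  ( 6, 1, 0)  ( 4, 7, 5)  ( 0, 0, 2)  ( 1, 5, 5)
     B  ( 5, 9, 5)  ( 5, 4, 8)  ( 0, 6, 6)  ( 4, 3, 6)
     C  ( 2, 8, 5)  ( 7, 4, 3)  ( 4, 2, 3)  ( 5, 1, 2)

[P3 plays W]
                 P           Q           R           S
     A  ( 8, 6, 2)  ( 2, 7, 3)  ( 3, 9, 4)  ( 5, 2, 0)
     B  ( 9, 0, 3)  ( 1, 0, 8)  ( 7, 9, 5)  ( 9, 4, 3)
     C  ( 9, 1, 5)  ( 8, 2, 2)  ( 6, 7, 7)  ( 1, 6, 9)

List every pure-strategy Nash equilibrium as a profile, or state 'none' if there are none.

(A,P,X): not NE [P3→Y gives 5>3]
(A,P,Y): not NE [P2→Q gives 6>0]
(A,P,Z): not NE [P2→Q gives 7>1; P3→Y gives 5>0]
(A,P,W): not NE [P1→C gives 9>8; P2→R gives 9>6; P3→Y gives 5>2]
(A,Q,X): not NE [P2→P gives 8>0; P3→Y gives 9>3]
(A,Q,Y): not NE [P1→C gives 8>3]
(A,Q,Z): not NE [P1→C gives 7>4; P3→Y gives 9>5]
(A,Q,W): not NE [P1→C gives 8>2; P2→R gives 9>7; P3→Y gives 9>3]
(A,R,X): not NE [P1→B gives 7>6; P2→P gives 8>5; P3→Y gives 7>0]
(A,R,Y): not NE [P2→Q gives 6>0]
(A,R,Z): not NE [P1→C gives 4>0; P2→Q gives 7>0; P3→Y gives 7>2]
(A,R,W): not NE [P1→B gives 7>3; P3→Y gives 7>4]
(A,S,X): not NE [P1→B gives 8>3; P2→P gives 8>5; P3→Y gives 9>4]
(A,S,Y): not NE [P1→C gives 3>1; P2→Q gives 6>1]
(A,S,Z): not NE [P1→C gives 5>1; P2→Q gives 7>5; P3→Y gives 9>5]
(A,S,W): not NE [P1→B gives 9>5; P2→R gives 9>2; P3→Y gives 9>0]
(B,P,X): not NE [P1→A gives 11>7; P3→Z gives 5>2]
(B,P,Y): not NE [P1→A gives 6>1; P3→Z gives 5>0]
(B,P,Z): not NE [P1→A gives 6>5]
(B,P,W): not NE [P2→R gives 9>0; P3→Z gives 5>3]
(B,Q,X): not NE [P1→A gives 9>8; P2→P gives 9>0; P3→W gives 8>2]
(B,Q,Y): not NE [P1→C gives 8>0; P3→W gives 8>1]
(B,Q,Z): not NE [P1→C gives 7>5; P2→P gives 9>4]
(B,Q,W): not NE [P1→C gives 8>1; P2→R gives 9>0]
(B,R,X): not NE [P2→P gives 9>4; P3→Z gives 6>2]
(B,R,Y): not NE [P1→A gives 3>0; P2→Q gives 4>2; P3→Z gives 6>2]
(B,R,Z): not NE [P1→C gives 4>0; P2→P gives 9>6]
(B,R,W): not NE [P3→Z gives 6>5]
(B,S,X): not NE [P2→P gives 9>2; P3→Y gives 8>6]
(B,S,Y): not NE [P1→C gives 3>2; P2→Q gives 4>1]
(B,S,Z): not NE [P1→C gives 5>4; P2→P gives 9>3; P3→Y gives 8>6]
(B,S,W): not NE [P2→R gives 9>4; P3→Y gives 8>3]
(C,P,X): not NE [P1→A gives 11>8]
(C,P,Y): not NE [P1→A gives 6>5; P2→R gives 5>4; P3→X gives 7>3]
(C,P,Z): not NE [P1→A gives 6>2; P3→X gives 7>5]
(C,P,W): not NE [P2→R gives 7>1; P3→X gives 7>5]
(C,Q,X): not NE [P1→A gives 9>6; P2→P gives 5>1; P3→Y gives 7>5]
(C,Q,Y): not NE [P2→R gives 5>4]
(C,Q,Z): not NE [P2→P gives 8>4; P3→Y gives 7>3]
(C,Q,W): not NE [P2→R gives 7>2; P3→Y gives 7>2]
(C,R,X): not NE [P1→B gives 7>6; P2→P gives 5>0]
(C,R,Y): not NE [P1→A gives 3>2]
(C,R,Z): not NE [P2→P gives 8>2; P3→Y gives 8>3]
(C,R,W): not NE [P1→B gives 7>6; P3→Y gives 8>7]
(C,S,X): not NE [P1→B gives 8>5; P2→P gives 5>1; P3→W gives 9>5]
(C,S,Y): not NE [P2→R gives 5>2; P3→W gives 9>4]
(C,S,Z): not NE [P2→P gives 8>1; P3→W gives 9>2]
(C,S,W): not NE [P1→B gives 9>1; P2→R gives 7>6]

Equilibria: none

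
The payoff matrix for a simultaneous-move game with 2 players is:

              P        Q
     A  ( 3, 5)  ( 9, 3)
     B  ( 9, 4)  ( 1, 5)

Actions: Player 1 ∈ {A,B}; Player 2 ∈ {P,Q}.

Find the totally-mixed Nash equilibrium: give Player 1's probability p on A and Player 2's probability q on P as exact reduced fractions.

(p,q) = (1/3, 4/7)

P1 indiff ⇒ q·3+(1-q)·9 = q·9+(1-q)·1 ⇒ q(-6) = (1-q)(-8) ⇒ q = 4/7
P2 indiff ⇒ p·5+(1-p)·4 = p·3+(1-p)·5 ⇒ p(2) = (1-p)(1) ⇒ p = 1/3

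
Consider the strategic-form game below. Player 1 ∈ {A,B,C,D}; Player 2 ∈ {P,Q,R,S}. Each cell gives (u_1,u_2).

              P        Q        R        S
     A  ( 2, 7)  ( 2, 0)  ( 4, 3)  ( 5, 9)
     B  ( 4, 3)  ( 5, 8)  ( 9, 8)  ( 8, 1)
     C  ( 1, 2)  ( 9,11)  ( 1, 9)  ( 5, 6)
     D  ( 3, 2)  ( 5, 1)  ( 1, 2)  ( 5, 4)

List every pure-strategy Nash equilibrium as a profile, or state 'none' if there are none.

Nash profiles: (B,R), (C,Q)

(A,P): not NE [P1→B gives 4>2; P2→S gives 9>7]
(A,Q): not NE [P1→C gives 9>2; P2→S gives 9>0]
(A,R): not NE [P1→B gives 9>4; P2→S gives 9>3]
(A,S): not NE [P1→B gives 8>5]
(B,P): not NE [P2→R gives 8>3]
(B,Q): not NE [P1→C gives 9>5]
(B,R): NE
(B,S): not NE [P2→R gives 8>1]
(C,P): not NE [P1→B gives 4>1; P2→Q gives 11>2]
(C,Q): NE
(C,R): not NE [P1→B gives 9>1; P2→Q gives 11>9]
(C,S): not NE [P1→B gives 8>5; P2→Q gives 11>6]
(D,P): not NE [P1→B gives 4>3; P2→S gives 4>2]
(D,Q): not NE [P1→C gives 9>5; P2→S gives 4>1]
(D,R): not NE [P1→B gives 9>1; P2→S gives 4>2]
(D,S): not NE [P1→B gives 8>5]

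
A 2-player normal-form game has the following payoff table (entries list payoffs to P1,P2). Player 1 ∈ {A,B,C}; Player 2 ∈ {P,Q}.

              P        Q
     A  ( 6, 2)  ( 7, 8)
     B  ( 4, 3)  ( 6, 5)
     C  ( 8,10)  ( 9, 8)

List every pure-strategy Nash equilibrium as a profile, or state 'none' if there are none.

PSNE = {(C,P)}

(A,P): not NE [P1→C gives 8>6; P2→Q gives 8>2]
(A,Q): not NE [P1→C gives 9>7]
(B,P): not NE [P1→C gives 8>4; P2→Q gives 5>3]
(B,Q): not NE [P1→C gives 9>6]
(C,P): NE
(C,Q): not NE [P2→P gives 10>8]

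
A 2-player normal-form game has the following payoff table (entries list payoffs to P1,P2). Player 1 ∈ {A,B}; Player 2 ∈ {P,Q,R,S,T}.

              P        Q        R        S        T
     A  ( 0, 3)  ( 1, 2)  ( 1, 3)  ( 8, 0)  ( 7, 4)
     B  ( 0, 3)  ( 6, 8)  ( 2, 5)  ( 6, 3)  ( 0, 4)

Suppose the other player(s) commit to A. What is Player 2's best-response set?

P2 best: {T}

u_2(P vs A) = 3
u_2(Q vs A) = 2
u_2(R vs A) = 3
u_2(S vs A) = 0
u_2(T vs A) = 4
max payoff 4 at {T}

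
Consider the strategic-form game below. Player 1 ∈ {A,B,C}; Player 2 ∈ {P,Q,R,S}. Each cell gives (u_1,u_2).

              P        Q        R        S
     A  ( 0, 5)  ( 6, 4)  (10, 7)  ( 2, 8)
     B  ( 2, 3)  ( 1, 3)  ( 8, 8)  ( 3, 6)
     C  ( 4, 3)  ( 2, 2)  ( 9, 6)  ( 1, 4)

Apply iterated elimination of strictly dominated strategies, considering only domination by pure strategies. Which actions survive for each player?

IESDS → P1:{A,B} P2:{R,S}

P2 drop P (R beats it: A:7>5 B:8>3 C:6>3)
P1 drop C (A beats it: Q:6>2 R:10>9 S:2>1)
P2 drop Q (R beats it: A:7>4 B:8>3)
P1→{A,B} P2→{R,S}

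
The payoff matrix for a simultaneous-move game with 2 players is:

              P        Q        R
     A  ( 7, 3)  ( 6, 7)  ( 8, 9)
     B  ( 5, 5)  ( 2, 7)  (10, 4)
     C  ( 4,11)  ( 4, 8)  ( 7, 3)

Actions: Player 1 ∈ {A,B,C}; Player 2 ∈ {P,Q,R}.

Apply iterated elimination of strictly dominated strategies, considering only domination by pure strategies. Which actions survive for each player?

P1 drop C (A beats it: P:7>4 Q:6>4 R:8>7)
P2 drop P (Q beats it: A:7>3 B:7>5)
P1→{A,B} P2→{Q,R}

Remaining: P1:{A,B} P2:{Q,R}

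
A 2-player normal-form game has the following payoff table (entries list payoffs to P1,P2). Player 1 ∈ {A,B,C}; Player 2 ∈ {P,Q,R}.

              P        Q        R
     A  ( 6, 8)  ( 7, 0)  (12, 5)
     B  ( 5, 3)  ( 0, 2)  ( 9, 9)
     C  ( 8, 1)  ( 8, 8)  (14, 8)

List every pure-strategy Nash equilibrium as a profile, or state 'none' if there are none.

NE set: (C,Q), (C,R)

(A,P): not NE [P1→C gives 8>6]
(A,Q): not NE [P1→C gives 8>7; P2→P gives 8>0]
(A,R): not NE [P1→C gives 14>12; P2→P gives 8>5]
(B,P): not NE [P1→C gives 8>5; P2→R gives 9>3]
(B,Q): not NE [P1→C gives 8>0; P2→R gives 9>2]
(B,R): not NE [P1→C gives 14>9]
(C,P): not NE [P2→R gives 8>1]
(C,Q): NE
(C,R): NE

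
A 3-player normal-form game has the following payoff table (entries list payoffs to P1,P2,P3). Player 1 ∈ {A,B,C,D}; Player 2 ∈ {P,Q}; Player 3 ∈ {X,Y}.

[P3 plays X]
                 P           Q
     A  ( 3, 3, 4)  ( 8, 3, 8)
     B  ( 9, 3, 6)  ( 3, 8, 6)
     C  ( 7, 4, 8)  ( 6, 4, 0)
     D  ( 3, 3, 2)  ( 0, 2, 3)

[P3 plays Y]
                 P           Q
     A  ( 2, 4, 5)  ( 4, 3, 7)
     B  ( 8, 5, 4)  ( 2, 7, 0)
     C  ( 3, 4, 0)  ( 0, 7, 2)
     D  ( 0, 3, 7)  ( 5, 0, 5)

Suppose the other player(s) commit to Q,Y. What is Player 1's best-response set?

P1 best: {D}

u_1(A vs Q,Y) = 4
u_1(B vs Q,Y) = 2
u_1(C vs Q,Y) = 0
u_1(D vs Q,Y) = 5
max payoff 5 at {D}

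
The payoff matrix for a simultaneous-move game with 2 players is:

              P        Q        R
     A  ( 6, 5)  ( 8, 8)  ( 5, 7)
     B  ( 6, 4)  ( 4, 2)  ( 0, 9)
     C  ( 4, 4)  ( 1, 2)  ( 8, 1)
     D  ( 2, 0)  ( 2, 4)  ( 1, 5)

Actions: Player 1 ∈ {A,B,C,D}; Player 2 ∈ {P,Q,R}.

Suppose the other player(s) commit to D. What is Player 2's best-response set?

u_2(P vs D) = 0
u_2(Q vs D) = 4
u_2(R vs D) = 5
max payoff 5 at {R}

argmax u_2 = {R}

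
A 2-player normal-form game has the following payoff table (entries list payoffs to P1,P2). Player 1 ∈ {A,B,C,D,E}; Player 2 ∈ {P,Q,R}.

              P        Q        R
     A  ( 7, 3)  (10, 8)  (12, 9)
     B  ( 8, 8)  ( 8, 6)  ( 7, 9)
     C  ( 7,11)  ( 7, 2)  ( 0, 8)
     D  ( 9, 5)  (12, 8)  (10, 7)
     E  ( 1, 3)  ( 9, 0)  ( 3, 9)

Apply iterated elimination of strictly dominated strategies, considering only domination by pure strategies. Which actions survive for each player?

IESDS → P1:{A,D} P2:{Q,R}

P1 drop B (D beats it: P:9>8 Q:12>8 R:10>7)
P1 drop C (D beats it: P:9>7 Q:12>7 R:10>0)
P1 drop E (A beats it: P:7>1 Q:10>9 R:12>3)
P2 drop P (Q beats it: A:8>3 D:8>5)
P1→{A,D} P2→{Q,R}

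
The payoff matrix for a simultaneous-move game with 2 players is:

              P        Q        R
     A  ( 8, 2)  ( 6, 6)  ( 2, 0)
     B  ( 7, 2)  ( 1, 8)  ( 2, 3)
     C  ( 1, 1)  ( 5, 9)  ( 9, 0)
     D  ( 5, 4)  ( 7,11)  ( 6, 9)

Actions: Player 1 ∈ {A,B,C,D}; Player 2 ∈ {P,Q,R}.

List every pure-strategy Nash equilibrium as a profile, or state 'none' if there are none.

NE set: (D,Q)

(A,P): not NE [P2→Q gives 6>2]
(A,Q): not NE [P1→D gives 7>6]
(A,R): not NE [P1→C gives 9>2; P2→Q gives 6>0]
(B,P): not NE [P1→A gives 8>7; P2→Q gives 8>2]
(B,Q): not NE [P1→D gives 7>1]
(B,R): not NE [P1→C gives 9>2; P2→Q gives 8>3]
(C,P): not NE [P1→A gives 8>1; P2→Q gives 9>1]
(C,Q): not NE [P1→D gives 7>5]
(C,R): not NE [P2→Q gives 9>0]
(D,P): not NE [P1→A gives 8>5; P2→Q gives 11>4]
(D,Q): NE
(D,R): not NE [P1→C gives 9>6; P2→Q gives 11>9]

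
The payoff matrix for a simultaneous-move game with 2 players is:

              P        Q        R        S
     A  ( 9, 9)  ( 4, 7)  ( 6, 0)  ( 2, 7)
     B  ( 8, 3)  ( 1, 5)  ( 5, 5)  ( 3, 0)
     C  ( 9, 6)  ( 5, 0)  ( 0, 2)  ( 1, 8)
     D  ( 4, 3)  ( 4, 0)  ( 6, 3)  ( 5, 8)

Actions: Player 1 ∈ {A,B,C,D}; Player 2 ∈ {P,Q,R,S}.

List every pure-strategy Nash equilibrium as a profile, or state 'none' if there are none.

NE set: (A,P), (D,S)

(A,P): NE
(A,Q): not NE [P1→C gives 5>4; P2→P gives 9>7]
(A,R): not NE [P2→P gives 9>0]
(A,S): not NE [P1→D gives 5>2; P2→P gives 9>7]
(B,P): not NE [P1→C gives 9>8; P2→R gives 5>3]
(B,Q): not NE [P1→C gives 5>1]
(B,R): not NE [P1→D gives 6>5]
(B,S): not NE [P1→D gives 5>3; P2→R gives 5>0]
(C,P): not NE [P2→S gives 8>6]
(C,Q): not NE [P2→S gives 8>0]
(C,R): not NE [P1→D gives 6>0; P2→S gives 8>2]
(C,S): not NE [P1→D gives 5>1]
(D,P): not NE [P1→C gives 9>4; P2→S gives 8>3]
(D,Q): not NE [P1→C gives 5>4; P2→S gives 8>0]
(D,R): not NE [P2→S gives 8>3]
(D,S): NE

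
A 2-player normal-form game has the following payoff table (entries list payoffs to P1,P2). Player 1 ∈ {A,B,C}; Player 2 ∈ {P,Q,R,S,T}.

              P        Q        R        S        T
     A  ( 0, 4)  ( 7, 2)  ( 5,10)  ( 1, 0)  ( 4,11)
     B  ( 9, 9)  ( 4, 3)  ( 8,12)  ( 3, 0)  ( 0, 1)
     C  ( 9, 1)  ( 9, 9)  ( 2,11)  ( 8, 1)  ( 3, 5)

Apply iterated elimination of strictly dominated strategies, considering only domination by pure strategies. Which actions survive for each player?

IESDS → P1:{A,B} P2:{R,T}

P2 drop P (R beats it: A:10>4 B:12>9 C:11>1)
P2 drop Q (R beats it: A:10>2 B:12>3 C:11>9)
P2 drop S (R beats it: A:10>0 B:12>0 C:11>1)
P1 drop C (A beats it: R:5>2 T:4>3)
P1→{A,B} P2→{R,T}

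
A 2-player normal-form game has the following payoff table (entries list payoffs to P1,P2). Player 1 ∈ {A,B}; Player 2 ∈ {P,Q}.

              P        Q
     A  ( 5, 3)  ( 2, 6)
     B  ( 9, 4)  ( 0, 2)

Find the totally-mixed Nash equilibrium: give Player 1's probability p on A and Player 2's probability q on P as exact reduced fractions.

p=2/5, q=1/3

P1 indiff ⇒ q·5+(1-q)·2 = q·9+(1-q)·0 ⇒ q(-4) = (1-q)(-2) ⇒ q = 1/3
P2 indiff ⇒ p·3+(1-p)·4 = p·6+(1-p)·2 ⇒ p(-3) = (1-p)(-2) ⇒ p = 2/5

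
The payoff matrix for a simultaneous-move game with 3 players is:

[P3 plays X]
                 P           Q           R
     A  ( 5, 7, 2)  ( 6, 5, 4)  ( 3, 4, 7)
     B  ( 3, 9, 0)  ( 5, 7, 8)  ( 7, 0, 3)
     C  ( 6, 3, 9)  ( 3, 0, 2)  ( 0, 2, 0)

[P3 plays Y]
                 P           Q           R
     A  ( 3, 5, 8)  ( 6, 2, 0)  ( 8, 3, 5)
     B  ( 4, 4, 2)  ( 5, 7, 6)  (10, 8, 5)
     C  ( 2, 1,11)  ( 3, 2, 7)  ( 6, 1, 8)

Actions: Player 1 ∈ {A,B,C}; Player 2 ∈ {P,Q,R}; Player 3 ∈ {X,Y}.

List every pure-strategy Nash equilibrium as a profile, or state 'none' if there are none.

(A,P,X): not NE [P1→C gives 6>5; P3→Y gives 8>2]
(A,P,Y): not NE [P1→B gives 4>3]
(A,Q,X): not NE [P2→P gives 7>5]
(A,Q,Y): not NE [P2→P gives 5>2; P3→X gives 4>0]
(A,R,X): not NE [P1→B gives 7>3; P2→P gives 7>4]
(A,R,Y): not NE [P1→B gives 10>8; P2→P gives 5>3; P3→X gives 7>5]
(B,P,X): not NE [P1→C gives 6>3; P3→Y gives 2>0]
(B,P,Y): not NE [P2→R gives 8>4]
(B,Q,X): not NE [P1→A gives 6>5; P2→P gives 9>7]
(B,Q,Y): not NE [P1→A gives 6>5; P2→R gives 8>7; P3→X gives 8>6]
(B,R,X): not NE [P2→P gives 9>0; P3→Y gives 5>3]
(B,R,Y): NE
(C,P,X): not NE [P3→Y gives 11>9]
(C,P,Y): not NE [P1→B gives 4>2; P2→Q gives 2>1]
(C,Q,X): not NE [P1→A gives 6>3; P2→P gives 3>0; P3→Y gives 7>2]
(C,Q,Y): not NE [P1→A gives 6>3]
(C,R,X): not NE [P1→B gives 7>0; P2→P gives 3>2; P3→Y gives 8>0]
(C,R,Y): not NE [P1→B gives 10>6; P2→Q gives 2>1]

Nash profiles: (B,R,Y)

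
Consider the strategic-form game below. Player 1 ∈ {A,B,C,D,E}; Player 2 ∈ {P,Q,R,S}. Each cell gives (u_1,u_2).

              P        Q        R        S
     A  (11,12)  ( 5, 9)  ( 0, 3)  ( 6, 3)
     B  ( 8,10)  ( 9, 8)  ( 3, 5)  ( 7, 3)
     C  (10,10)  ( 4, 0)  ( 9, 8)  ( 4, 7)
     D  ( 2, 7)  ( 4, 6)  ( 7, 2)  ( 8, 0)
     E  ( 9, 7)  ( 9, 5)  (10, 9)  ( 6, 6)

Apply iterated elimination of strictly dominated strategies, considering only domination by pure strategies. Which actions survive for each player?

P2 drop Q (P beats it: A:12>9 B:10>8 C:10>0 D:7>6 E:7>5)
P2 drop S (P beats it: A:12>3 B:10>3 C:10>7 D:7>0 E:7>6)
P1 drop B (C beats it: P:10>8 R:9>3)
P1 drop D (C beats it: P:10>2 R:9>7)
P1→{A,C,E} P2→{P,R}

Survivors P1:{A,C,E} P2:{P,R}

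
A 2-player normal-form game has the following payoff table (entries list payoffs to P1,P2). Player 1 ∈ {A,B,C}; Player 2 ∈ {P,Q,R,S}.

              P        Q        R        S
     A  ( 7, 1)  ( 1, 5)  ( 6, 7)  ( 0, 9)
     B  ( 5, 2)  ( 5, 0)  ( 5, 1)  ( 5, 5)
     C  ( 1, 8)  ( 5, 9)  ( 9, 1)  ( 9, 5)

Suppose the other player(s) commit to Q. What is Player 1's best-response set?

argmax u_1 = {B,C}

u_1(A vs Q) = 1
u_1(B vs Q) = 5
u_1(C vs Q) = 5
max payoff 5 at {B,C}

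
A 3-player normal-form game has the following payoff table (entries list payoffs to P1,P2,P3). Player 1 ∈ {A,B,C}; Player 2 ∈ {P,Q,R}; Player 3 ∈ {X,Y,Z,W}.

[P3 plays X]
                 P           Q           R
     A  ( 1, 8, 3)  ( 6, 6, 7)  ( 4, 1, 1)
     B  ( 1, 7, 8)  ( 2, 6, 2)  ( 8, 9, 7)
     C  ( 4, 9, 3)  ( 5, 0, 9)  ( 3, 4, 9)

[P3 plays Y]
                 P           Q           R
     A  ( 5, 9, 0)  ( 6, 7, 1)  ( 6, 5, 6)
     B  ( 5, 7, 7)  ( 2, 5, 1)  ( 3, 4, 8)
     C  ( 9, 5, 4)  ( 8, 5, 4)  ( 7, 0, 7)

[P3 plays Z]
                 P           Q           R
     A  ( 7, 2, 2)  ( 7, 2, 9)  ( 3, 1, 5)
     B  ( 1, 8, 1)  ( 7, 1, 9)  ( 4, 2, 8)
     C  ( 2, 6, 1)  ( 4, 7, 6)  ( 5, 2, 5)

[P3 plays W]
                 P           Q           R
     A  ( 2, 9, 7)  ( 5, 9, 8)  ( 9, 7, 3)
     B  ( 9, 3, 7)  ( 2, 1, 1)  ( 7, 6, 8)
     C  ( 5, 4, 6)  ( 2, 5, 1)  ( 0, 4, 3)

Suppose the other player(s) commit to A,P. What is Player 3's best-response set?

P3 best: {W}

u_3(X vs A,P) = 3
u_3(Y vs A,P) = 0
u_3(Z vs A,P) = 2
u_3(W vs A,P) = 7
max payoff 7 at {W}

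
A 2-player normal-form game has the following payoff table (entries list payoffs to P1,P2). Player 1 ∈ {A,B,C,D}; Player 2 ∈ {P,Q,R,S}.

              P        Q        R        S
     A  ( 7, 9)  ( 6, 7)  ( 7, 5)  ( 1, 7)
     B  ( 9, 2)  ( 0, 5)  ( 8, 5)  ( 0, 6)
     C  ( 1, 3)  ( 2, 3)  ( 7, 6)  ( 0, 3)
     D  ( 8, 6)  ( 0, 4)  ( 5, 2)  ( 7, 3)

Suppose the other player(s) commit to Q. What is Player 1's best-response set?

u_1(A vs Q) = 6
u_1(B vs Q) = 0
u_1(C vs Q) = 2
u_1(D vs Q) = 0
max payoff 6 at {A}

BR_1 = {A}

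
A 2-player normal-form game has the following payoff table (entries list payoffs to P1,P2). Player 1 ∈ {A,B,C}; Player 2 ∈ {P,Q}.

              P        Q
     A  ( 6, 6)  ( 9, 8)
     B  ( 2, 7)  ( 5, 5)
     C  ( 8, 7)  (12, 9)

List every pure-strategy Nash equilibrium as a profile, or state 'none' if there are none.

Nash profiles: (C,Q)

(A,P): not NE [P1→C gives 8>6; P2→Q gives 8>6]
(A,Q): not NE [P1→C gives 12>9]
(B,P): not NE [P1→C gives 8>2]
(B,Q): not NE [P1→C gives 12>5; P2→P gives 7>5]
(C,P): not NE [P2→Q gives 9>7]
(C,Q): NE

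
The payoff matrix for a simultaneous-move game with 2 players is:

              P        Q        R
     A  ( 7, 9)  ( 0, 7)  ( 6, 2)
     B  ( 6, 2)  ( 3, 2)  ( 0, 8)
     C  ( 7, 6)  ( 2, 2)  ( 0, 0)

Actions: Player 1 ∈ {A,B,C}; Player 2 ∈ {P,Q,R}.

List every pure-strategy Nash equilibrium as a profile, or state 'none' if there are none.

Nash profiles: (A,P), (C,P)

(A,P): NE
(A,Q): not NE [P1→B gives 3>0; P2→P gives 9>7]
(A,R): not NE [P2→P gives 9>2]
(B,P): not NE [P1→C gives 7>6; P2→R gives 8>2]
(B,Q): not NE [P2→R gives 8>2]
(B,R): not NE [P1→A gives 6>0]
(C,P): NE
(C,Q): not NE [P1→B gives 3>2; P2→P gives 6>2]
(C,R): not NE [P1→A gives 6>0; P2→P gives 6>0]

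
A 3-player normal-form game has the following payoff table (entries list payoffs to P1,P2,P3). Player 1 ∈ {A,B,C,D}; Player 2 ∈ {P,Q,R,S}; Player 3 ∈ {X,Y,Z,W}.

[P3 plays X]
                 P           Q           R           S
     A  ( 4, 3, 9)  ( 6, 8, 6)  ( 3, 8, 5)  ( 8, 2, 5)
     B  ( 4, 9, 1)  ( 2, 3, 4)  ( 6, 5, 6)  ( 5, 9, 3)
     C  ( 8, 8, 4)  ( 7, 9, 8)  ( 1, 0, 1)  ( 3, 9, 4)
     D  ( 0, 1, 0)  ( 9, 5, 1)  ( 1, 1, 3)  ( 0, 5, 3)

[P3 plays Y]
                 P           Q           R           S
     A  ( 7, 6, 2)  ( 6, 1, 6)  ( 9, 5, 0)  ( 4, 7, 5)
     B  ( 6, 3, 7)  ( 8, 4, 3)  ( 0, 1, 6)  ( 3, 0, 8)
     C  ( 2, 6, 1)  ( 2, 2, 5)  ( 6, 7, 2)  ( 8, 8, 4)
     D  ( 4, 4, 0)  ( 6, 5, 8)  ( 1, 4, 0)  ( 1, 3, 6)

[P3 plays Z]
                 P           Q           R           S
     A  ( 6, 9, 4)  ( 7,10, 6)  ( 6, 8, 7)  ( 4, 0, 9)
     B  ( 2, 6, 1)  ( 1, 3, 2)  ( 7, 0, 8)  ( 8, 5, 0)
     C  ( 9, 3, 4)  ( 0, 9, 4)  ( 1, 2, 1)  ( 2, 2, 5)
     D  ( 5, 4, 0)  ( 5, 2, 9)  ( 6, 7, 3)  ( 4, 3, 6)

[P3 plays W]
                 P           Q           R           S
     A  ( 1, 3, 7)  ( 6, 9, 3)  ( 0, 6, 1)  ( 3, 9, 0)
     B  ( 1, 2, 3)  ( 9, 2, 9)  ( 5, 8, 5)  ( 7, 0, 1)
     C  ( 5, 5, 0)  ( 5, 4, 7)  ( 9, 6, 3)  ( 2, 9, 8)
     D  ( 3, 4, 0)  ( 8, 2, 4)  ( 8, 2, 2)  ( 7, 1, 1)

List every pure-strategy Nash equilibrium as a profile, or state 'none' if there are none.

(A,P,X): not NE [P1→C gives 8>4; P2→R gives 8>3]
(A,P,Y): not NE [P2→S gives 7>6; P3→X gives 9>2]
(A,P,Z): not NE [P1→C gives 9>6; P2→Q gives 10>9; P3→X gives 9>4]
(A,P,W): not NE [P1→C gives 5>1; P2→S gives 9>3; P3→X gives 9>7]
(A,Q,X): not NE [P1→D gives 9>6]
(A,Q,Y): not NE [P1→B gives 8>6; P2→S gives 7>1]
(A,Q,Z): NE
(A,Q,W): not NE [P1→B gives 9>6; P3→Z gives 6>3]
(A,R,X): not NE [P1→B gives 6>3; P3→Z gives 7>5]
(A,R,Y): not NE [P2→S gives 7>5; P3→Z gives 7>0]
(A,R,Z): not NE [P1→B gives 7>6; P2→Q gives 10>8]
(A,R,W): not NE [P1→C gives 9>0; P2→S gives 9>6; P3→Z gives 7>1]
(A,S,X): not NE [P2→R gives 8>2; P3→Z gives 9>5]
(A,S,Y): not NE [P1→C gives 8>4; P3→Z gives 9>5]
(A,S,Z): not NE [P1→B gives 8>4; P2→Q gives 10>0]
(A,S,W): not NE [P1→D gives 7>3; P3→Z gives 9>0]
(B,P,X): not NE [P1→C gives 8>4; P3→Y gives 7>1]
(B,P,Y): not NE [P1→A gives 7>6; P2→Q gives 4>3]
(B,P,Z): not NE [P1→C gives 9>2; P3→Y gives 7>1]
(B,P,W): not NE [P1→C gives 5>1; P2→R gives 8>2; P3→Y gives 7>3]
(B,Q,X): not NE [P1→D gives 9>2; P2→S gives 9>3; P3→W gives 9>4]
(B,Q,Y): not NE [P3→W gives 9>3]
(B,Q,Z): not NE [P1→A gives 7>1; P2→P gives 6>3; P3→W gives 9>2]
(B,Q,W): not NE [P2→R gives 8>2]
(B,R,X): not NE [P2→S gives 9>5; P3→Z gives 8>6]
(B,R,Y): not NE [P1→A gives 9>0; P2→Q gives 4>1; P3→Z gives 8>6]
(B,R,Z): not NE [P2→P gives 6>0]
(B,R,W): not NE [P1→C gives 9>5; P3→Z gives 8>5]
(B,S,X): not NE [P1→A gives 8>5; P3→Y gives 8>3]
(B,S,Y): not NE [P1→C gives 8>3; P2→Q gives 4>0]
(B,S,Z): not NE [P2→P gives 6>5; P3→Y gives 8>0]
(B,S,W): not NE [P2→R gives 8>0; P3→Y gives 8>1]
(C,P,X): not NE [P2→S gives 9>8]
(C,P,Y): not NE [P1→A gives 7>2; P2→S gives 8>6; P3→Z gives 4>1]
(C,P,Z): not NE [P2→Q gives 9>3]
(C,P,W): not NE [P2→S gives 9>5; P3→Z gives 4>0]
(C,Q,X): not NE [P1→D gives 9>7]
(C,Q,Y): not NE [P1→B gives 8>2; P2→S gives 8>2; P3→X gives 8>5]
(C,Q,Z): not NE [P1→A gives 7>0; P3→X gives 8>4]
(C,Q,W): not NE [P1→B gives 9>5; P2→S gives 9>4; P3→X gives 8>7]
(C,R,X): not NE [P1→B gives 6>1; P2→S gives 9>0; P3→W gives 3>1]
(C,R,Y): not NE [P1→A gives 9>6; P2→S gives 8>7; P3→W gives 3>2]
(C,R,Z): not NE [P1→B gives 7>1; P2→Q gives 9>2; P3→W gives 3>1]
(C,R,W): not NE [P2→S gives 9>6]
(C,S,X): not NE [P1→A gives 8>3; P3→W gives 8>4]
(C,S,Y): not NE [P3→W gives 8>4]
(C,S,Z): not NE [P1→B gives 8>2; P2→Q gives 9>2; P3→W gives 8>5]
(C,S,W): not NE [P1→D gives 7>2]
(D,P,X): not NE [P1→C gives 8>0; P2→S gives 5>1]
(D,P,Y): not NE [P1→A gives 7>4; P2→Q gives 5>4]
(D,P,Z): not NE [P1→C gives 9>5; P2→R gives 7>4]
(D,P,W): not NE [P1→C gives 5>3]
(D,Q,X): not NE [P3→Z gives 9>1]
(D,Q,Y): not NE [P1→B gives 8>6; P3→Z gives 9>8]
(D,Q,Z): not NE [P1→A gives 7>5; P2→R gives 7>2]
(D,Q,W): not NE [P1→B gives 9>8; P2→P gives 4>2; P3→Z gives 9>4]
(D,R,X): not NE [P1→B gives 6>1; P2→S gives 5>1]
(D,R,Y): not NE [P1→A gives 9>1; P2→Q gives 5>4; P3→Z gives 3>0]
(D,R,Z): not NE [P1→B gives 7>6]
(D,R,W): not NE [P1→C gives 9>8; P2→P gives 4>2; P3→Z gives 3>2]
(D,S,X): not NE [P1→A gives 8>0; P3→Z gives 6>3]
(D,S,Y): not NE [P1→C gives 8>1; P2→Q gives 5>3]
(D,S,Z): not NE [P1→B gives 8>4; P2→R gives 7>3]
(D,S,W): not NE [P2→P gives 4>1; P3→Z gives 6>1]

PSNE = {(A,Q,Z)}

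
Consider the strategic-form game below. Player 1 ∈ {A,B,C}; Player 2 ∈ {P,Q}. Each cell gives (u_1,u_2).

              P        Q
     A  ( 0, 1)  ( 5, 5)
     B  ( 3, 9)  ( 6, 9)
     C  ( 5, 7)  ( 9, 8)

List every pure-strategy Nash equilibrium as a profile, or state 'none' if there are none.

(A,P): not NE [P1→C gives 5>0; P2→Q gives 5>1]
(A,Q): not NE [P1→C gives 9>5]
(B,P): not NE [P1→C gives 5>3]
(B,Q): not NE [P1→C gives 9>6]
(C,P): not NE [P2→Q gives 8>7]
(C,Q): NE

PSNE = {(C,Q)}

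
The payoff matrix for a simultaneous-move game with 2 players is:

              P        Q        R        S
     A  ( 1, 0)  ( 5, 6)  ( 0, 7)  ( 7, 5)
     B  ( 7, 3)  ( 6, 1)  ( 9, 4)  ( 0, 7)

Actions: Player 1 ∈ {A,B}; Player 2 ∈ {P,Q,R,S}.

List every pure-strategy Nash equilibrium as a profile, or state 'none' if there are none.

PSNE: ∅

(A,P): not NE [P1→B gives 7>1; P2→R gives 7>0]
(A,Q): not NE [P1→B gives 6>5; P2→R gives 7>6]
(A,R): not NE [P1→B gives 9>0]
(A,S): not NE [P2→R gives 7>5]
(B,P): not NE [P2→S gives 7>3]
(B,Q): not NE [P2→S gives 7>1]
(B,R): not NE [P2→S gives 7>4]
(B,S): not NE [P1→A gives 7>0]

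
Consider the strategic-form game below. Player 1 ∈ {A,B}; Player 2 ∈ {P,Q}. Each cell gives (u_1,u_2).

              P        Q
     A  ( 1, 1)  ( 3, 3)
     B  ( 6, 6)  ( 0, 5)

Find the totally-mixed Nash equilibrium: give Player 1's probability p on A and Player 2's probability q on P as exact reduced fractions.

P1 indiff ⇒ q·1+(1-q)·3 = q·6+(1-q)·0 ⇒ q(-5) = (1-q)(-3) ⇒ q = 3/8
P2 indiff ⇒ p·1+(1-p)·6 = p·3+(1-p)·5 ⇒ p(-2) = (1-p)(-1) ⇒ p = 1/3

(p,q) = (1/3, 3/8)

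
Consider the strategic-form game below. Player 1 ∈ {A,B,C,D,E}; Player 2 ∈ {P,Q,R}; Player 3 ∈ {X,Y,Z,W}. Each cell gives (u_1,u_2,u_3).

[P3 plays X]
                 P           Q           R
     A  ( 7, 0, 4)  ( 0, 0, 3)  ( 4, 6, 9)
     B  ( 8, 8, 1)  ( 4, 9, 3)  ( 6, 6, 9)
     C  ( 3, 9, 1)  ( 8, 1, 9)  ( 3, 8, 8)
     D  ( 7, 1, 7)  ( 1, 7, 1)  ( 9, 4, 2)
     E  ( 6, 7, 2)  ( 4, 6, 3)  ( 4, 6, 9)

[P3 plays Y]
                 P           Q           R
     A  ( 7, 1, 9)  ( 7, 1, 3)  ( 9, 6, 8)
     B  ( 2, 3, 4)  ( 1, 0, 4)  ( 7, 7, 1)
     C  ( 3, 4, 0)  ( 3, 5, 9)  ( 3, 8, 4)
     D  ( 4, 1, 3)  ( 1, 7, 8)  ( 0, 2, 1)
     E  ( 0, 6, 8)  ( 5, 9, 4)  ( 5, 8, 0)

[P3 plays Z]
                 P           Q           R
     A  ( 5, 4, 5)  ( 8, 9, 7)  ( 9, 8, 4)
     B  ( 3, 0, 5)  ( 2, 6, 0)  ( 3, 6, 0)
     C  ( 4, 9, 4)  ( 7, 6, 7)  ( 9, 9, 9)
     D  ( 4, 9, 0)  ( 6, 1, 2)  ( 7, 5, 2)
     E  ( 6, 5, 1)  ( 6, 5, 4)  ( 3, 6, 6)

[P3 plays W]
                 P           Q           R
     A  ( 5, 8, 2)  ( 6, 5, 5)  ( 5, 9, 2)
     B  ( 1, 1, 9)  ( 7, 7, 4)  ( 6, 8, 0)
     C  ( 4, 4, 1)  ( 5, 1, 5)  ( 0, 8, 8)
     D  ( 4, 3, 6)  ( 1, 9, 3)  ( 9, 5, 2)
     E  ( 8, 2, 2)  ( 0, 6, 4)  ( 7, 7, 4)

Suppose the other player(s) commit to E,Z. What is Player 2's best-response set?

argmax u_2 = {R}

u_2(P vs E,Z) = 5
u_2(Q vs E,Z) = 5
u_2(R vs E,Z) = 6
max payoff 6 at {R}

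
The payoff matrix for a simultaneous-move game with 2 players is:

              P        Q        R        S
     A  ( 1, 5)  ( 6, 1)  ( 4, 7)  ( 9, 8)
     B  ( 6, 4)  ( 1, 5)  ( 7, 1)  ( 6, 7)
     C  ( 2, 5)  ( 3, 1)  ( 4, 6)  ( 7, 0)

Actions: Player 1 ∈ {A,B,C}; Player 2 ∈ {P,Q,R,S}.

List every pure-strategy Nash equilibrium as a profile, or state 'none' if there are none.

(A,P): not NE [P1→B gives 6>1; P2→S gives 8>5]
(A,Q): not NE [P2→S gives 8>1]
(A,R): not NE [P1→B gives 7>4; P2→S gives 8>7]
(A,S): NE
(B,P): not NE [P2→S gives 7>4]
(B,Q): not NE [P1→A gives 6>1; P2→S gives 7>5]
(B,R): not NE [P2→S gives 7>1]
(B,S): not NE [P1→A gives 9>6]
(C,P): not NE [P1→B gives 6>2; P2→R gives 6>5]
(C,Q): not NE [P1→A gives 6>3; P2→R gives 6>1]
(C,R): not NE [P1→B gives 7>4]
(C,S): not NE [P1→A gives 9>7; P2→R gives 6>0]

Nash profiles: (A,S)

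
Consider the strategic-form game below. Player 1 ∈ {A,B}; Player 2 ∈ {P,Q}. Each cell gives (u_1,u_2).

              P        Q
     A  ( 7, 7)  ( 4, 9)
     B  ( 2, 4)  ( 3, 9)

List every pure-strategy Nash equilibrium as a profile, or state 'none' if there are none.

PSNE = {(A,Q)}

(A,P): not NE [P2→Q gives 9>7]
(A,Q): NE
(B,P): not NE [P1→A gives 7>2; P2→Q gives 9>4]
(B,Q): not NE [P1→A gives 4>3]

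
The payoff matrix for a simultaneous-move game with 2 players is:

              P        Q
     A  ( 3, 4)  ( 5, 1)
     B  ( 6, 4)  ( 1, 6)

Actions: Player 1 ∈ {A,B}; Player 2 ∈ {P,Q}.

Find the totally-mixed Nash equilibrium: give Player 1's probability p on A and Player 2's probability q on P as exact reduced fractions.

(p,q) = (2/5, 4/7)

P1 indiff ⇒ q·3+(1-q)·5 = q·6+(1-q)·1 ⇒ q(-3) = (1-q)(-4) ⇒ q = 4/7
P2 indiff ⇒ p·4+(1-p)·4 = p·1+(1-p)·6 ⇒ p(3) = (1-p)(2) ⇒ p = 2/5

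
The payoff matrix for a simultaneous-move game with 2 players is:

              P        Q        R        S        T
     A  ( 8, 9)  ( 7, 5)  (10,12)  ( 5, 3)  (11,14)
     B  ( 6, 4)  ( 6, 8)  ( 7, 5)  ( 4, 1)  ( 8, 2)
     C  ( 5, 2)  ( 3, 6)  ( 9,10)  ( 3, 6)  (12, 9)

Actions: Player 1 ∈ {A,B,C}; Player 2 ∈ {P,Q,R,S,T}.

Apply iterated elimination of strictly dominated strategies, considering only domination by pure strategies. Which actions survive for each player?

P1 drop B (A beats it: P:8>6 Q:7>6 R:10>7 S:5>4 T:11>8)
P2 drop P (R beats it: A:12>9 C:10>2)
P2 drop Q (R beats it: A:12>5 C:10>6)
P2 drop S (R beats it: A:12>3 C:10>6)
P1→{A,C} P2→{R,T}

Remaining: P1:{A,C} P2:{R,T}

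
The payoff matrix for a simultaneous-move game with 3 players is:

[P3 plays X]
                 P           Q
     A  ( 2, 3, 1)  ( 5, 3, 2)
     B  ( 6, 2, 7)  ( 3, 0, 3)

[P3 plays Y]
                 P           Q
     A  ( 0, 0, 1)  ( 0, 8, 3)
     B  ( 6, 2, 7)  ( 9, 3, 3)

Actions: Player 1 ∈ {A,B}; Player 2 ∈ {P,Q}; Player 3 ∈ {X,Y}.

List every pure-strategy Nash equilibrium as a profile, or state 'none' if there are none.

(A,P,X): not NE [P1→B gives 6>2]
(A,P,Y): not NE [P1→B gives 6>0; P2→Q gives 8>0]
(A,Q,X): not NE [P3→Y gives 3>2]
(A,Q,Y): not NE [P1→B gives 9>0]
(B,P,X): NE
(B,P,Y): not NE [P2→Q gives 3>2]
(B,Q,X): not NE [P1→A gives 5>3; P2→P gives 2>0]
(B,Q,Y): NE

NE set: (B,P,X), (B,Q,Y)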